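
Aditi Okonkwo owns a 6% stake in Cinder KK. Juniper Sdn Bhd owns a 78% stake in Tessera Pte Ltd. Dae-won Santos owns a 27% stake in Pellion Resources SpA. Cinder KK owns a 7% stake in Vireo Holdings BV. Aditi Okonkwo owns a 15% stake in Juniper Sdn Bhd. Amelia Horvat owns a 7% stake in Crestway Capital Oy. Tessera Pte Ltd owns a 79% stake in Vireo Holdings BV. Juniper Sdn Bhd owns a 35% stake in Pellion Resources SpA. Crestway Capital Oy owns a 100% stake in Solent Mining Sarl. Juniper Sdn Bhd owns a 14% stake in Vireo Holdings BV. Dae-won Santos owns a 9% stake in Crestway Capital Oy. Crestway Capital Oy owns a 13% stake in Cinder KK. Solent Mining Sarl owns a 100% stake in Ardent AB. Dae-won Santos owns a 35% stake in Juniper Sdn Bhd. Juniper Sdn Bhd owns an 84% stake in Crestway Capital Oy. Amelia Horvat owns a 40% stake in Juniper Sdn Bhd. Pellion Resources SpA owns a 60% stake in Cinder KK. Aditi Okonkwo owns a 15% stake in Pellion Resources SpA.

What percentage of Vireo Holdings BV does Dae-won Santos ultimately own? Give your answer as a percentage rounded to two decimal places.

28.46%

Dae-won reaches Vireo along 6 paths.
Via Juniper → Tessera: 35% × 78% × 79% = 21.567%.
Via Juniper: 35% × 14% = 4.9%.
Via Crestway → Cinder: 9% × 13% × 7% = 0.0819%.
Via Juniper → Crestway → Cinder: 35% × 84% × 13% × 7% = 0.26754%.
Via Juniper → Pellion → Cinder: 35% × 35% × 60% × 7% = 0.5145%.
Via Pellion → Cinder: 27% × 60% × 7% = 1.134%.
Total: 21.567% + 4.9% + 0.0819% + 0.26754% + 0.5145% + 1.134% = 28.46494%.
Rounded: 28.46%.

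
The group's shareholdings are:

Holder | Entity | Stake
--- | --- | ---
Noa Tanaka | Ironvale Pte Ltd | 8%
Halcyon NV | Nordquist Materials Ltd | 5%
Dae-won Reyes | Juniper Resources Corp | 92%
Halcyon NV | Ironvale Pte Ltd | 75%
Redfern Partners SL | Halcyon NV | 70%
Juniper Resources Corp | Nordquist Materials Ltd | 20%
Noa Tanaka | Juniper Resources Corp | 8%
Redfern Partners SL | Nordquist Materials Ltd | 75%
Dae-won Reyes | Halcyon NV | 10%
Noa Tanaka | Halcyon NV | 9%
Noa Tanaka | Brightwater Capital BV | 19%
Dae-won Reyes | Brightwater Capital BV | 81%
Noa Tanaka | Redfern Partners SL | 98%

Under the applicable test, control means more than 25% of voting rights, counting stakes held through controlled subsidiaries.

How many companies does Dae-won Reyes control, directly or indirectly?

Dae-won holds 81% of Brightwater, so Dae-won controls Brightwater.
Dae-won holds 92% of Juniper, so Dae-won controls Juniper.
No other company's threshold is met.
Dae-won controls 2 companies.

2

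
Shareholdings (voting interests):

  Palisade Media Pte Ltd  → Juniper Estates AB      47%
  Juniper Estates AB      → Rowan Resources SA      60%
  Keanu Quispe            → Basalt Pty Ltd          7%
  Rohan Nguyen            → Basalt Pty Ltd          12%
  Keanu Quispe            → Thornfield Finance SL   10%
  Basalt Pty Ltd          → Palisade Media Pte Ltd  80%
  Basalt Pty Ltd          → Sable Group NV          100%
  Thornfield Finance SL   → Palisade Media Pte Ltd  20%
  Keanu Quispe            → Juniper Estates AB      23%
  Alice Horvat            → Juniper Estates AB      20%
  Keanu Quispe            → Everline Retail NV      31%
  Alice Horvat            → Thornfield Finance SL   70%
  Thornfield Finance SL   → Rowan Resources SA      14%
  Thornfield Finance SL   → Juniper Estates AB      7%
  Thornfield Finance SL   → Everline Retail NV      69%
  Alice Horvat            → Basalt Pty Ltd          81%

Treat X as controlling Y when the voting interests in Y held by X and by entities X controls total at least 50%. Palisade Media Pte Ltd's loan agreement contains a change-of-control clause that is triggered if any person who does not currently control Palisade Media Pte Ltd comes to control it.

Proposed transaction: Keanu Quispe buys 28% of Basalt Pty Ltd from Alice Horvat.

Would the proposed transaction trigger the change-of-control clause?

No

The purchase adds only to Keanu's holdings (Alice's stake shrinks), so Keanu is the only person who could newly come to control Palisade.
Keanu's largest direct stake is 31% in Everline, which does not meet the threshold, so Keanu controls no company.
Neither Keanu nor any entity Keanu controls holds any voting interest in Palisade.
So before the transaction, Keanu does not control Palisade.
After the purchase, Keanu's direct stake in Basalt rises to 7% + 28% = 35%, and Alice's stake falls to 53%.
Keanu's side now holds 35% of Basalt, not ≥ 50%, so Keanu still does not control Basalt.
After the transaction, neither Keanu nor any entity Keanu controls holds a voting interest in Palisade, so Keanu still does not control it.
No new person acquires control, so the clause is not triggered.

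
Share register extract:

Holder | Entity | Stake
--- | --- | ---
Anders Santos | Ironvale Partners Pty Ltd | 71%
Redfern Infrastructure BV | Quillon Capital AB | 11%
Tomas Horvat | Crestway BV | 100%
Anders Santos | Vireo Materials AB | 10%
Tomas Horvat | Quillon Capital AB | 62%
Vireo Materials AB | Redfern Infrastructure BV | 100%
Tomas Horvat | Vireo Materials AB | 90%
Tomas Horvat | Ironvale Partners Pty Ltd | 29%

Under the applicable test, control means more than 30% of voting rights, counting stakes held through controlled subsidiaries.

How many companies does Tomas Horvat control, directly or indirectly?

4

Tomas holds 90% of Vireo, so Tomas controls Vireo.
Vireo holds 100% of Redfern, so Tomas controls Redfern.
Tomas holds 100% of Crestway, so Tomas controls Crestway.
Redfern and Tomas together hold 11% + 62% = 73% of Quillon, so Tomas controls Quillon.
No other company's threshold is met.
Tomas controls 4 companies.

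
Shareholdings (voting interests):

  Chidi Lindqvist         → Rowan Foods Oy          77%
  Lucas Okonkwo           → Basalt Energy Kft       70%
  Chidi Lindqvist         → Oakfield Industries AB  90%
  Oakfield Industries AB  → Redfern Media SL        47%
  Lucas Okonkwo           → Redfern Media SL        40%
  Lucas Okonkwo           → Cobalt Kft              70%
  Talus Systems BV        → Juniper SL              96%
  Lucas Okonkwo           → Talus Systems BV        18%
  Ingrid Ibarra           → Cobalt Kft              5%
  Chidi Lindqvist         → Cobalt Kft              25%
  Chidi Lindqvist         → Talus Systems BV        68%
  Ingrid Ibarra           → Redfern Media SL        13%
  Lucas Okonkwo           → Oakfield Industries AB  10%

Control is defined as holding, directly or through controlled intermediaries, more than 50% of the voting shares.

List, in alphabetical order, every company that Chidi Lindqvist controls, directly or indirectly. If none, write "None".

Chidi holds 68% of Talus, so Chidi controls Talus.
Talus holds 96% of Juniper, so Chidi controls Juniper.
Chidi holds 90% of Oakfield, so Chidi controls Oakfield.
Chidi holds 77% of Rowan, so Chidi controls Rowan.
No other company's threshold is met.

Juniper SL, Oakfield Industries AB, Rowan Foods Oy, Talus Systems BV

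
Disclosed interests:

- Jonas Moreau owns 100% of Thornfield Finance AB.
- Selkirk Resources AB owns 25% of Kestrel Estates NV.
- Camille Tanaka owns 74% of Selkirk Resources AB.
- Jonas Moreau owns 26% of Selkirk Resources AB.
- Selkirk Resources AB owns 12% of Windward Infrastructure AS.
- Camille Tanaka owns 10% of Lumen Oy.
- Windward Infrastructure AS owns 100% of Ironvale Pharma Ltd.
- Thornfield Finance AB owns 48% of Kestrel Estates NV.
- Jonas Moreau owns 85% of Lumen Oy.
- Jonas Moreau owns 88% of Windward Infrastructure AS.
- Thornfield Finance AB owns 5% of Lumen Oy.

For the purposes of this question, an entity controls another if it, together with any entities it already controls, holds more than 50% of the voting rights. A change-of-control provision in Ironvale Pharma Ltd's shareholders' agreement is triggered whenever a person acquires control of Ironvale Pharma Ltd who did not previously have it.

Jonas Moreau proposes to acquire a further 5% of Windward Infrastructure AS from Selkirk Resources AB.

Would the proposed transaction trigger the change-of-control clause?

The purchase adds only to Jonas's holdings (Selkirk's stake shrinks), so Jonas is the only person who could newly come to control Ironvale.
Jonas holds 88% of Windward, so Jonas controls Windward.
Windward holds 100% of Ironvale, so Jonas controls Ironvale.
So Jonas already controls Ironvale before the transaction.
After the purchase, Jonas's direct stake in Windward rises to 88% + 5% = 93%, and Selkirk's stake falls to 7%.
Jonas controlled Ironvale already, so this is not a new person acquiring control; every other person's position is unchanged or reduced.
No new person acquires control, so the clause is not triggered.

No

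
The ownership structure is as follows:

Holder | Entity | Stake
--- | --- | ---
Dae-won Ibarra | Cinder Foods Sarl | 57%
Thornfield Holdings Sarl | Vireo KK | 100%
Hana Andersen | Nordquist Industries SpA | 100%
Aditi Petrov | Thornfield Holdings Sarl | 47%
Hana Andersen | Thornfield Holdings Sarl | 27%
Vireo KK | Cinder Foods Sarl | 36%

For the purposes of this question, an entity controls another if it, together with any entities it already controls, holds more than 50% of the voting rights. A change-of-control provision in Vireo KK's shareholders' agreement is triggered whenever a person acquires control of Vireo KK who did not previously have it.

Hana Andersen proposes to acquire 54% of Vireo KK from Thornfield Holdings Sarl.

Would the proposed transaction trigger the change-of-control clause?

The purchase adds only to Hana's holdings (Thornfield's stake shrinks), so Hana is the only person who could newly come to control Vireo.
Hana holds 100% of Nordquist, so Hana controls Nordquist.
Neither Hana nor any entity Hana controls holds any voting interest in Vireo.
So before the transaction, Hana does not control Vireo.
After the purchase, Hana holds 54% of Vireo directly, and Thornfield's stake falls to 46%.
Hana holds 54% of Vireo, so Hana controls Vireo.
Hana did not control Vireo before and does after, so the clause is triggered.

Yes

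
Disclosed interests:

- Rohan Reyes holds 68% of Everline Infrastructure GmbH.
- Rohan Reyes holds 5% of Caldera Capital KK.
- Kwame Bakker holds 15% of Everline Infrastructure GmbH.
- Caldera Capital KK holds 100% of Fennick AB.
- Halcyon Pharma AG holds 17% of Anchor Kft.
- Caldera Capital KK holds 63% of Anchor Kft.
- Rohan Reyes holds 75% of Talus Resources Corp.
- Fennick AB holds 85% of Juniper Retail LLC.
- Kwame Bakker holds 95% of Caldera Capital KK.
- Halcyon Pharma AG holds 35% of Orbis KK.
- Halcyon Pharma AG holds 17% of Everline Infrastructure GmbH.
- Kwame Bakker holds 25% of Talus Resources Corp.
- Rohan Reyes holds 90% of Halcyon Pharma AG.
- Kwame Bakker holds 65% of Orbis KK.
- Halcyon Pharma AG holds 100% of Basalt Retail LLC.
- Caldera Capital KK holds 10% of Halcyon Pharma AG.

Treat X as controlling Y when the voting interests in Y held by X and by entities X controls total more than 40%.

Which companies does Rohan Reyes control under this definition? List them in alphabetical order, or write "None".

Rohan holds 75% of Talus, so Rohan controls Talus.
Rohan holds 90% of Halcyon, so Rohan controls Halcyon.
Rohan and Halcyon together hold 68% + 17% = 85% of Everline, so Rohan controls Everline.
Halcyon holds 100% of Basalt, so Rohan controls Basalt.
No other company's threshold is met.

Basalt Retail LLC, Everline Infrastructure GmbH, Halcyon Pharma AG, Talus Resources Corp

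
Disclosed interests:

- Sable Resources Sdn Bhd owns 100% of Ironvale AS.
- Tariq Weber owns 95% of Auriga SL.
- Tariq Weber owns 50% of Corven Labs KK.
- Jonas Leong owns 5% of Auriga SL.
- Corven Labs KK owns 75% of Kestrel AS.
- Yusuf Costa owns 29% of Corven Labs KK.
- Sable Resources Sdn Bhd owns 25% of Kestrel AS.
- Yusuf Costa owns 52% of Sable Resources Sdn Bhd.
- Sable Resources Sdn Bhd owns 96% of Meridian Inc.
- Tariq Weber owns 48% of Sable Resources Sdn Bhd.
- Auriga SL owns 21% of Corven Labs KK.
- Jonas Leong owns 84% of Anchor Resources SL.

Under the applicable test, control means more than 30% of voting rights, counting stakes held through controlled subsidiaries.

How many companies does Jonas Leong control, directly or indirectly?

1

Jonas holds 84% of Anchor, so Jonas controls Anchor.
No other company's threshold is met.
Jonas controls 1 company.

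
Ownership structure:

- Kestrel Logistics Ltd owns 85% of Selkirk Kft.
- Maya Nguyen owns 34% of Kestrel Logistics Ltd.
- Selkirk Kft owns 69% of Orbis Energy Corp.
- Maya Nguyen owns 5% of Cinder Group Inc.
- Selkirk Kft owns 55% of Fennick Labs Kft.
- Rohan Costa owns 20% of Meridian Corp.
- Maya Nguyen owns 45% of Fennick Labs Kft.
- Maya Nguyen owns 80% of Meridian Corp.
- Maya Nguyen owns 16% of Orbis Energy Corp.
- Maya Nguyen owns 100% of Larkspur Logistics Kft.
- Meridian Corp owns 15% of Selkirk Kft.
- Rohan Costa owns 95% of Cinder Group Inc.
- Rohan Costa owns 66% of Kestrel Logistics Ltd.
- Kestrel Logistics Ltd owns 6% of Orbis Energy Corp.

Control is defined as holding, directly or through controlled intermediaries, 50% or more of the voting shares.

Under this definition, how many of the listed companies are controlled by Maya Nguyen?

2

Maya holds 80% of Meridian, so Maya controls Meridian.
Maya holds 100% of Larkspur, so Maya controls Larkspur.
No other company's threshold is met.
Maya controls 2 companies.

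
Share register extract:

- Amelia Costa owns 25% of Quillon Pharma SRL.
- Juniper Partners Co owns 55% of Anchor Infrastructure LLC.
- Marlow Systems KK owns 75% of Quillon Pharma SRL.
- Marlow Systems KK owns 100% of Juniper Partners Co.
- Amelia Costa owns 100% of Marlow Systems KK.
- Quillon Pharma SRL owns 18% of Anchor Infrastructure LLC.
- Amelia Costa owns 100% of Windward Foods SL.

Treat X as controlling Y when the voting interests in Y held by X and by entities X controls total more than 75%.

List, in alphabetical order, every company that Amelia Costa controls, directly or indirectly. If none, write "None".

Juniper Partners Co, Marlow Systems KK, Quillon Pharma SRL, Windward Foods SL

Amelia holds 100% of Marlow, so Amelia controls Marlow.
Amelia and Marlow together hold 25% + 75% = 100% of Quillon, so Amelia controls Quillon.
Amelia holds 100% of Windward, so Amelia controls Windward.
Marlow holds 100% of Juniper, so Amelia controls Juniper.
No other company's threshold is met.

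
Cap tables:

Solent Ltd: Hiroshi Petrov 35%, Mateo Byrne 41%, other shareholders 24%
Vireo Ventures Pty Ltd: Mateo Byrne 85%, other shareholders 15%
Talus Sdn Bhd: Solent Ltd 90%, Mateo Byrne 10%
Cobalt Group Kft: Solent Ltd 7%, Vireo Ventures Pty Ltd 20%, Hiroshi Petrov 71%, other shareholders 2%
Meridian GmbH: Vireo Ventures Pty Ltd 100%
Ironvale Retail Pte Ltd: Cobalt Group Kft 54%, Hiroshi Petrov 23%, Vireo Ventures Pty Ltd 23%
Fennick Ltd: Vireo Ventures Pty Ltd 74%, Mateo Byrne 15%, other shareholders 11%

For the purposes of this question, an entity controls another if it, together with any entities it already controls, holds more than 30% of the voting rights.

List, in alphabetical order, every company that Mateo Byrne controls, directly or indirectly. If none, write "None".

Mateo holds 41% of Solent, so Mateo controls Solent.
Mateo holds 85% of Vireo, so Mateo controls Vireo.
Solent and Mateo together hold 90% + 10% = 100% of Talus, so Mateo controls Talus.
Vireo holds 100% of Meridian, so Mateo controls Meridian.
Vireo and Mateo together hold 74% + 15% = 89% of Fennick, so Mateo controls Fennick.
No other company's threshold is met.

Fennick Ltd, Meridian GmbH, Solent Ltd, Talus Sdn Bhd, Vireo Ventures Pty Ltd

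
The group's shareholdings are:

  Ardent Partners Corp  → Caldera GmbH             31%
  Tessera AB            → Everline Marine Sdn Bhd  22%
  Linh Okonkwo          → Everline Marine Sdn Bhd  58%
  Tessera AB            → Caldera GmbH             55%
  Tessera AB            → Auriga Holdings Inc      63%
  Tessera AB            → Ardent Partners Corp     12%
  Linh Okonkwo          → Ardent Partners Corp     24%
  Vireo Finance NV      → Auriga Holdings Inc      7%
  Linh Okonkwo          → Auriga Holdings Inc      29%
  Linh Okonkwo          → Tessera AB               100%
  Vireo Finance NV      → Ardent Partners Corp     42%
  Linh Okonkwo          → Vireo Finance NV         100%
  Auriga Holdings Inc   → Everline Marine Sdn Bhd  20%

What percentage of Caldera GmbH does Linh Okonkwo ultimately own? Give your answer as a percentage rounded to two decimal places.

79.18%

Linh reaches Caldera along 4 paths.
Via Vireo → Ardent: 100% × 42% × 31% = 13.02%.
Via Ardent: 24% × 31% = 7.44%.
Via Tessera → Ardent: 100% × 12% × 31% = 3.72%.
Via Tessera: 100% × 55% = 55%.
Total: 13.02% + 7.44% + 3.72% + 55% = 79.18%.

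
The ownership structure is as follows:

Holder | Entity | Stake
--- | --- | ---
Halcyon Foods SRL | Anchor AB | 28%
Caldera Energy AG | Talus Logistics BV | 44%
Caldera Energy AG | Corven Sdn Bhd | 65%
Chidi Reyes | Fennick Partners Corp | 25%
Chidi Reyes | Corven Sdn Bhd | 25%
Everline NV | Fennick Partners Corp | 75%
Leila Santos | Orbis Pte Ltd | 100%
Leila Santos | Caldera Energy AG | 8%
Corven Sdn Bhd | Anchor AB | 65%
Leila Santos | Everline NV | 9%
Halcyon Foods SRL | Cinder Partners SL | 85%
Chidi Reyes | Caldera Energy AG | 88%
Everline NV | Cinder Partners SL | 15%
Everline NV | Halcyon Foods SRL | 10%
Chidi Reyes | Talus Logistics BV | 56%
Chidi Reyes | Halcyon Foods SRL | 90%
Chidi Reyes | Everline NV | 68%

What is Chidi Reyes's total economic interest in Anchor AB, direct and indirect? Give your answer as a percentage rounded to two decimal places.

Chidi reaches Anchor along 4 paths.
Via Caldera → Corven: 88% × 65% × 65% = 37.18%.
Via Corven: 25% × 65% = 16.25%.
Via Everline → Halcyon: 68% × 10% × 28% = 1.904%.
Via Halcyon: 90% × 28% = 25.2%.
Total: 37.18% + 16.25% + 1.904% + 25.2% = 80.534%.
Rounded: 80.53%.

80.53%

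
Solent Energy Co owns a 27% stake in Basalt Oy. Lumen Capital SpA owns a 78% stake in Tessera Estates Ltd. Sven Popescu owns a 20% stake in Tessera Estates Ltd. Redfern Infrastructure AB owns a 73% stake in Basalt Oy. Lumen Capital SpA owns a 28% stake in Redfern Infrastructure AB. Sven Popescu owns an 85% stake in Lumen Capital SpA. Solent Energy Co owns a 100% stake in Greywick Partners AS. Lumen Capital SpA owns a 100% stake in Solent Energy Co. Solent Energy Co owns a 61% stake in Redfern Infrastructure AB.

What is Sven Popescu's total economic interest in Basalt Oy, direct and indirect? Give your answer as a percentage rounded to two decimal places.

78.17%

Sven reaches Basalt along 3 paths.
Via Lumen → Solent: 85% × 100% × 27% = 22.95%.
Via Lumen → Solent → Redfern: 85% × 100% × 61% × 73% = 37.8505%.
Via Lumen → Redfern: 85% × 28% × 73% = 17.374%.
Total: 22.95% + 37.8505% + 17.374% = 78.1745%.
Rounded: 78.17%.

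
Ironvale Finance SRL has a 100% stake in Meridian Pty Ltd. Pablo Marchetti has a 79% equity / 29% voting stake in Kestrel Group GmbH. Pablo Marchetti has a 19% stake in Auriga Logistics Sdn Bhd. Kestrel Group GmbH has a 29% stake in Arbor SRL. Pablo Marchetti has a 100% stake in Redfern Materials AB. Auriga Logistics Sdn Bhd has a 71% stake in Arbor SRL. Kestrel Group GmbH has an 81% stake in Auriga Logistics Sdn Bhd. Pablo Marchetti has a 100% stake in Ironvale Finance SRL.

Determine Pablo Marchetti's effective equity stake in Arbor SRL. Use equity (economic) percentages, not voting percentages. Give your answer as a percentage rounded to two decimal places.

Pablo reaches Arbor along 3 paths.
Via Kestrel: 79% × 29% = 22.91%.
Via Kestrel → Auriga: 79% × 81% × 71% = 45.4329%.
Via Auriga: 19% × 71% = 13.49%.
Total: 22.91% + 45.4329% + 13.49% = 81.8329%.
Rounded: 81.83%.

81.83%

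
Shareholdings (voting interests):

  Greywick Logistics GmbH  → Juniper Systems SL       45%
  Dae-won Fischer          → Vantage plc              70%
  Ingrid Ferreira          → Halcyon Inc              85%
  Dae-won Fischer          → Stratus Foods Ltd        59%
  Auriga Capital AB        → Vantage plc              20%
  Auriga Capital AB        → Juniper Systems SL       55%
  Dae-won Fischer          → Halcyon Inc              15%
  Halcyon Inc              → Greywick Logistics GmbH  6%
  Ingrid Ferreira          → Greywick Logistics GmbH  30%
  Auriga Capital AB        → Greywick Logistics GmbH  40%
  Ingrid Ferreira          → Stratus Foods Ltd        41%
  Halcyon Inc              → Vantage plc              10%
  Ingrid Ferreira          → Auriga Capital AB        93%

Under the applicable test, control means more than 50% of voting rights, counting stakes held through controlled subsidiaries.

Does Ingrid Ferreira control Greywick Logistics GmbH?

Yes

Ingrid holds 85% of Halcyon, so Ingrid controls Halcyon.
Ingrid holds 93% of Auriga, so Ingrid controls Auriga.
Ingrid and Halcyon and Auriga together hold 30% + 6% + 40% = 76% of Greywick, so Ingrid controls Greywick.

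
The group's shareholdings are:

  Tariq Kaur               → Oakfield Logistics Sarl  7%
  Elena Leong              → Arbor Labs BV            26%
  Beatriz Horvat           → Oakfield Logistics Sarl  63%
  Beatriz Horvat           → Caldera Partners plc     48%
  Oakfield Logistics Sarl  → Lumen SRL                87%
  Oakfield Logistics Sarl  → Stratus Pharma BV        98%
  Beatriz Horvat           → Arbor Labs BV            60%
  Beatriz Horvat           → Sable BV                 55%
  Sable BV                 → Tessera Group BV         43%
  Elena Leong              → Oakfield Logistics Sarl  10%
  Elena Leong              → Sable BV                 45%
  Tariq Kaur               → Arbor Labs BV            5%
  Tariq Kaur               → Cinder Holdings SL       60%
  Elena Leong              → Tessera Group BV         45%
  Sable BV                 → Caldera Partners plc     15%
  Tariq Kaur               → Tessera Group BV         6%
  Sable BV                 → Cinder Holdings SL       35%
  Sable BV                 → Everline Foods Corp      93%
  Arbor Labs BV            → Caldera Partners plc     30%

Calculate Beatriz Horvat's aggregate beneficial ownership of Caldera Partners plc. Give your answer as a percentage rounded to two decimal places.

74.25%

Beatriz reaches Caldera along 3 paths.
Via Arbor: 60% × 30% = 18%.
Via Sable: 55% × 15% = 8.25%.
Direct stake: 48% = 48%.
Total: 18% + 8.25% + 48% = 74.25%.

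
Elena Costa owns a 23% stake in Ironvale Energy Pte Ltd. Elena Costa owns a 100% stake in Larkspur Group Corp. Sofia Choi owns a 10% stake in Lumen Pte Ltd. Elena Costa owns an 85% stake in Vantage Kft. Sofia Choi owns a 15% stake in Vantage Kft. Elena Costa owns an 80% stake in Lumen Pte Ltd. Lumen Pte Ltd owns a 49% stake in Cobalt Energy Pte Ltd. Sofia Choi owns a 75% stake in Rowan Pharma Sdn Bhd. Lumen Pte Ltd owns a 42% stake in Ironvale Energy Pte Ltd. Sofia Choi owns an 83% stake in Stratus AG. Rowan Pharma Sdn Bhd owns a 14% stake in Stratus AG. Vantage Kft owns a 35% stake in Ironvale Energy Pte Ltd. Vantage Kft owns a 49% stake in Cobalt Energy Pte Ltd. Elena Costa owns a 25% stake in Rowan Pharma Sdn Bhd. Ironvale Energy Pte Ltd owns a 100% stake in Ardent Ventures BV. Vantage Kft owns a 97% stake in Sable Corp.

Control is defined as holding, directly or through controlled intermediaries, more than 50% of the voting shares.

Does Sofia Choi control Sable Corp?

No

Sofia holds 75% of Rowan, so Sofia controls Rowan.
Rowan and Sofia together hold 14% + 83% = 97% of Stratus, so Sofia controls Stratus.
Neither Sofia nor any entity Sofia controls holds any voting interest in Sable.
So Sofia does not control Sable.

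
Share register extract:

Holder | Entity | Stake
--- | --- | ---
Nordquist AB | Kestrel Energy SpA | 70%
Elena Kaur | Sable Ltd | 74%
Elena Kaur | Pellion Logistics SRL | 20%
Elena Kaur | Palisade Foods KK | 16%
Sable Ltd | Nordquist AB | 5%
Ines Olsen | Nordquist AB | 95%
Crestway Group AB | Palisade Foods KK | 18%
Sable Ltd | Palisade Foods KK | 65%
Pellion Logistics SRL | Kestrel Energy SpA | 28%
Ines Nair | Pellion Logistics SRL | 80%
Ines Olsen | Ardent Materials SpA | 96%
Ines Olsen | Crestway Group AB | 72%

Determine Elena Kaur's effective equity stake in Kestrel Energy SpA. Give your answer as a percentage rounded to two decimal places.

Elena reaches Kestrel along 2 paths.
Via Sable → Nordquist: 74% × 5% × 70% = 2.59%.
Via Pellion: 20% × 28% = 5.6%.
Total: 2.59% + 5.6% = 8.19%.

8.19%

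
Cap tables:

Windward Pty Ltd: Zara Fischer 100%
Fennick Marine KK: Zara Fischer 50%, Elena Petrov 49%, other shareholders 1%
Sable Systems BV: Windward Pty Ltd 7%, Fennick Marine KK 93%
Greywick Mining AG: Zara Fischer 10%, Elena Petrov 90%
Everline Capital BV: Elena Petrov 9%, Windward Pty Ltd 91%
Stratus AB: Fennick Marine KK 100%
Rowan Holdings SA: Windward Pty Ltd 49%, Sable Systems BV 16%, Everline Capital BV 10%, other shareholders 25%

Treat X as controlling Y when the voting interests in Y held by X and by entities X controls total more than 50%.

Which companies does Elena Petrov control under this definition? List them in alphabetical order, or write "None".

Elena holds 90% of Greywick, so Elena controls Greywick.
No other company's threshold is met.

Greywick Mining AG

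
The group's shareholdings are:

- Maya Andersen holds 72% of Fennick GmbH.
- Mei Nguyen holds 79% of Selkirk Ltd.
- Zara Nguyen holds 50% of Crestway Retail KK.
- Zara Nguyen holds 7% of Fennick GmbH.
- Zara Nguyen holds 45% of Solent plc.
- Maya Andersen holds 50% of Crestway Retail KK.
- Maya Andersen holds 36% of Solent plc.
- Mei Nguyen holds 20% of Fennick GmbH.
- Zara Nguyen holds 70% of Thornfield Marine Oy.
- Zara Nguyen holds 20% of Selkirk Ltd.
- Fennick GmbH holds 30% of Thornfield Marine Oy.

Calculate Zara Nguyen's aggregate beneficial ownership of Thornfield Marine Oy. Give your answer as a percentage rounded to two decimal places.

72.10%

Zara reaches Thornfield along 2 paths.
Direct stake: 70% = 70%.
Via Fennick: 7% × 30% = 2.1%.
Total: 70% + 2.1% = 72.1%.
Rounded: 72.10%.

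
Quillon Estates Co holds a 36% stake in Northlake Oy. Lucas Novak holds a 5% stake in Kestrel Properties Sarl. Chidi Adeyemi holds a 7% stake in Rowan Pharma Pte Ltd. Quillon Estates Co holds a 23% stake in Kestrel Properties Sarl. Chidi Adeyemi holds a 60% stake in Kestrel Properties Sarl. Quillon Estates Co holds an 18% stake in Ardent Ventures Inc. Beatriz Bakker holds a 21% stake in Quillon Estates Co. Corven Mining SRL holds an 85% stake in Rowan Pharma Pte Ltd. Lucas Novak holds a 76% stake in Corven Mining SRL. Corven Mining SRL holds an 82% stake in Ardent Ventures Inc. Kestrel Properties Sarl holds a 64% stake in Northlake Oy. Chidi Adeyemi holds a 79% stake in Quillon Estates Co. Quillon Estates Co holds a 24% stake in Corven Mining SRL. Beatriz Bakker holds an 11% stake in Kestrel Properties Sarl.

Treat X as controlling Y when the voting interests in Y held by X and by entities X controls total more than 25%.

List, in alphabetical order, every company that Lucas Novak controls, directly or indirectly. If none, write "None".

Ardent Ventures Inc, Corven Mining SRL, Rowan Pharma Pte Ltd

Lucas holds 76% of Corven, so Lucas controls Corven.
Corven holds 82% of Ardent, so Lucas controls Ardent.
Corven holds 85% of Rowan, so Lucas controls Rowan.
No other company's threshold is met.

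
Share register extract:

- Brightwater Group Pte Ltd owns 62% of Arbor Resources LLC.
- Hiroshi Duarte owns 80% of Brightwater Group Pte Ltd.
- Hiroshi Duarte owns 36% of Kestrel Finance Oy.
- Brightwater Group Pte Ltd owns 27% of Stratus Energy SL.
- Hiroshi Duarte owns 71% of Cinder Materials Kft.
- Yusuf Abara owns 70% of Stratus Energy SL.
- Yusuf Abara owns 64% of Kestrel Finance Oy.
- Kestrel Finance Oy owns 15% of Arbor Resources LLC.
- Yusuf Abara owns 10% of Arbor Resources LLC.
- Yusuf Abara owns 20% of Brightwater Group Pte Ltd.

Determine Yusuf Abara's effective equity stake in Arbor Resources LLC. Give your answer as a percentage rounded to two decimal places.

Yusuf reaches Arbor along 3 paths.
Via Brightwater: 20% × 62% = 12.4%.
Via Kestrel: 64% × 15% = 9.6%.
Direct stake: 10% = 10%.
Total: 12.4% + 9.6% + 10% = 32%.
Rounded: 32.00%.

32.00%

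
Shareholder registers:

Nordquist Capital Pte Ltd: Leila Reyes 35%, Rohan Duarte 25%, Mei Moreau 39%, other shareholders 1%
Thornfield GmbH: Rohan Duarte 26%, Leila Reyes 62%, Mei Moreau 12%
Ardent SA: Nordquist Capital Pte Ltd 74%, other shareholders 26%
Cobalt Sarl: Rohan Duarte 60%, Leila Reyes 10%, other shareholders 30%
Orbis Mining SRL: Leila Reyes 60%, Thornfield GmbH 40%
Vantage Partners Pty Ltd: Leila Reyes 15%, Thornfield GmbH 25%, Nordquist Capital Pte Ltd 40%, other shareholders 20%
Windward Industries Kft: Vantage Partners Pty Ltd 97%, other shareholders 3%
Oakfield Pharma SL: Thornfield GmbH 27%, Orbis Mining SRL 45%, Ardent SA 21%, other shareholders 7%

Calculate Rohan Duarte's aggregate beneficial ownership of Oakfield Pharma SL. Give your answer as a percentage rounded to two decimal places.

Rohan reaches Oakfield along 3 paths.
Via Thornfield: 26% × 27% = 7.02%.
Via Thornfield → Orbis: 26% × 40% × 45% = 4.68%.
Via Nordquist → Ardent: 25% × 74% × 21% = 3.885%.
Total: 7.02% + 4.68% + 3.885% = 15.585%.
Rounded: 15.59%.

15.59%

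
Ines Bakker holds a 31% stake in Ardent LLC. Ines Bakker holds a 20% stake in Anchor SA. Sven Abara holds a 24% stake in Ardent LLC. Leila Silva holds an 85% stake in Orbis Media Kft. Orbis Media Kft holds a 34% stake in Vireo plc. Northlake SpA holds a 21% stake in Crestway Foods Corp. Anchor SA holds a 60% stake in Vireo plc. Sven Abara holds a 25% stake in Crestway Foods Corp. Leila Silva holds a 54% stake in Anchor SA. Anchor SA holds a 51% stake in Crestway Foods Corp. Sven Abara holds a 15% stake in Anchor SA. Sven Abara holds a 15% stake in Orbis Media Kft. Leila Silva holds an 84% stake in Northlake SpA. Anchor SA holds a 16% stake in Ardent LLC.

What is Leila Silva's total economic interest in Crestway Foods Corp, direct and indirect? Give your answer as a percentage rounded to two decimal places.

Leila reaches Crestway along 2 paths.
Via Anchor: 54% × 51% = 27.54%.
Via Northlake: 84% × 21% = 17.64%.
Total: 27.54% + 17.64% = 45.18%.

45.18%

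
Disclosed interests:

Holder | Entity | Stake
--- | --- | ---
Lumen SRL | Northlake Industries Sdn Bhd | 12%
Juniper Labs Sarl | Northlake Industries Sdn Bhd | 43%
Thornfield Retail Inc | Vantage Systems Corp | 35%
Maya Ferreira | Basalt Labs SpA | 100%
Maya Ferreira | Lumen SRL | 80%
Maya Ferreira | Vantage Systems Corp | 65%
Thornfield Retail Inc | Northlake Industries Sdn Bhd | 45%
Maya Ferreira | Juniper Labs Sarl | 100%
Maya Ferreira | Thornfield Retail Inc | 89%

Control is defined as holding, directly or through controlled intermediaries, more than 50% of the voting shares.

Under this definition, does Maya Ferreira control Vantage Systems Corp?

Maya holds 89% of Thornfield, so Maya controls Thornfield.
Maya and Thornfield together hold 65% + 35% = 100% of Vantage, so Maya controls Vantage.

Yes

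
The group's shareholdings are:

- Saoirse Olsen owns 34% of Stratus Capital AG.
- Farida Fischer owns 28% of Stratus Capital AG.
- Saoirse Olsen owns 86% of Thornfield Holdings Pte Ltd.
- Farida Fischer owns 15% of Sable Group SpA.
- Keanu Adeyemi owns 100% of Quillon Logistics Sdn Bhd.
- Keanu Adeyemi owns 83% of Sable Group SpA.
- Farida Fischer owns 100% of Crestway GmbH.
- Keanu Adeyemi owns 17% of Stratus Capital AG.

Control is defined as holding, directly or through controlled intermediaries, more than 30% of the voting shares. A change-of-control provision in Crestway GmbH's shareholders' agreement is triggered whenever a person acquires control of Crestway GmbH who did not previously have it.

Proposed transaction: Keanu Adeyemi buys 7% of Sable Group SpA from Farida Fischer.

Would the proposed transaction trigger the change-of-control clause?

No

The purchase adds only to Keanu's holdings (Farida's stake shrinks), so Keanu is the only person who could newly come to control Crestway.
Keanu holds 100% of Quillon, so Keanu controls Quillon.
Keanu holds 83% of Sable, so Keanu controls Sable.
Neither Keanu nor any entity Keanu controls holds any voting interest in Crestway.
So before the transaction, Keanu does not control Crestway.
After the purchase, Keanu's direct stake in Sable rises to 83% + 7% = 90%, and Farida's stake falls to 8%.
Keanu holds 90% of Sable, so Keanu controls Sable.
After the transaction, neither Keanu nor any entity Keanu controls holds a voting interest in Crestway, so Keanu still does not control it.
No new person acquires control, so the clause is not triggered.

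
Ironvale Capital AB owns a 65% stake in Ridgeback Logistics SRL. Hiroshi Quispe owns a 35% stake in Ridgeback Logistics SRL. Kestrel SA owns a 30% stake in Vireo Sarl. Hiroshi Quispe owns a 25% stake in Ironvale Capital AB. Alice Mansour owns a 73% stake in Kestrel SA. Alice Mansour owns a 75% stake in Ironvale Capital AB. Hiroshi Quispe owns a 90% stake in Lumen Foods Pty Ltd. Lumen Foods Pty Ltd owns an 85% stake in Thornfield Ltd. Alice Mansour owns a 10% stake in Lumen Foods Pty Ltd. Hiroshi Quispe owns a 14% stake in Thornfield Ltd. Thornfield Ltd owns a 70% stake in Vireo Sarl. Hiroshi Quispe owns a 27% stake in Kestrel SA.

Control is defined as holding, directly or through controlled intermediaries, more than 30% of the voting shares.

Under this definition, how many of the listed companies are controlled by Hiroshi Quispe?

4

Hiroshi holds 90% of Lumen, so Hiroshi controls Lumen.
Hiroshi and Lumen together hold 14% + 85% = 99% of Thornfield, so Hiroshi controls Thornfield.
Hiroshi holds 35% of Ridgeback, so Hiroshi controls Ridgeback.
Thornfield holds 70% of Vireo, so Hiroshi controls Vireo.
No other company's threshold is met.
Hiroshi controls 4 companies.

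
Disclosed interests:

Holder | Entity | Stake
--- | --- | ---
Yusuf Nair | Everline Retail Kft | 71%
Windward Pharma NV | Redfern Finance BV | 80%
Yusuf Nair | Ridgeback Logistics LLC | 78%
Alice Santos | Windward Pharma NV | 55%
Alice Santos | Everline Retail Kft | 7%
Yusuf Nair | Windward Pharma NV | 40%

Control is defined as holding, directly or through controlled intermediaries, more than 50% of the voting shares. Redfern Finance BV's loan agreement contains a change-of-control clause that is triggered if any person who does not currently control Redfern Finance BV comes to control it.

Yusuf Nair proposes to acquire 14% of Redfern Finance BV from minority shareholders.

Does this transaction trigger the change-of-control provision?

No

The purchase changes only Yusuf's holdings, so Yusuf is the only person who could newly come to control Redfern.
Yusuf holds 78% of Ridgeback, so Yusuf controls Ridgeback.
Yusuf holds 71% of Everline, so Yusuf controls Everline.
Neither Yusuf nor any entity Yusuf controls holds any voting interest in Redfern.
So before the transaction, Yusuf does not control Redfern.
After the purchase, Yusuf holds 14% of Redfern directly.
After the transaction, Yusuf's side holds 14% of Redfern, not > 50%, so Yusuf still does not control Redfern.
No new person acquires control, so the clause is not triggered.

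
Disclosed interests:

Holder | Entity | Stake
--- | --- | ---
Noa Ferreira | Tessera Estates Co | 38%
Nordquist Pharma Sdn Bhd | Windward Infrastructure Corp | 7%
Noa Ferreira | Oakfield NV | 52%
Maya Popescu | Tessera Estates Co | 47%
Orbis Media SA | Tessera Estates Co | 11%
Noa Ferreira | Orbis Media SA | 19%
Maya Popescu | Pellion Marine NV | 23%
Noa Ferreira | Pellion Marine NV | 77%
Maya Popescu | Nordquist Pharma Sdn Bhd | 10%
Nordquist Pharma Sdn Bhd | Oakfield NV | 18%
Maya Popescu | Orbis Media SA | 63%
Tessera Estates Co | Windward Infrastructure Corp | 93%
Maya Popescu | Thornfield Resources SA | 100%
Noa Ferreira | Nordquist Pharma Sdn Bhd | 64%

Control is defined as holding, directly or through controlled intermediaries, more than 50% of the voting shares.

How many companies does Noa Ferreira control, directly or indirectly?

3

Noa holds 77% of Pellion, so Noa controls Pellion.
Noa holds 64% of Nordquist, so Noa controls Nordquist.
Nordquist and Noa together hold 18% + 52% = 70% of Oakfield, so Noa controls Oakfield.
No other company's threshold is met.
Noa controls 3 companies.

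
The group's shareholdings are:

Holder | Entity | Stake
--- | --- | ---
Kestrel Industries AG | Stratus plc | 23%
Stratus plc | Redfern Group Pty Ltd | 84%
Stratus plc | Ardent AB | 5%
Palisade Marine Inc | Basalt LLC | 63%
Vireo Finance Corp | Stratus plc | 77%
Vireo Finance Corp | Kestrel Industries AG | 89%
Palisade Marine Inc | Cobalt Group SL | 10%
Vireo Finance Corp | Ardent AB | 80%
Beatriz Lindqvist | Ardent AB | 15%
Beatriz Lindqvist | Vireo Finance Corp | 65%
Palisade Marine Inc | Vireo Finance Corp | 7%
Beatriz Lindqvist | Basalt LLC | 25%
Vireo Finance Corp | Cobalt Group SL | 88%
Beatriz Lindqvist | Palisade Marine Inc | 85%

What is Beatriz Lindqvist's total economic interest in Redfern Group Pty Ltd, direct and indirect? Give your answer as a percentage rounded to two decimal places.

58.09%

Beatriz reaches Redfern along 4 paths.
Via Vireo → Stratus: 65% × 77% × 84% = 42.042%.
Via Palisade → Vireo → Stratus: 85% × 7% × 77% × 84% = 3.84846%.
Via Vireo → Kestrel → Stratus: 65% × 89% × 23% × 84% = 11.17662%.
Via Palisade → Vireo → Kestrel → Stratus: 85% × 7% × 89% × 23% × 84% = 1.0230906%.
Total: 42.042% + 3.84846% + 11.17662% + 1.0230906% = 58.0901706%.
Rounded: 58.09%.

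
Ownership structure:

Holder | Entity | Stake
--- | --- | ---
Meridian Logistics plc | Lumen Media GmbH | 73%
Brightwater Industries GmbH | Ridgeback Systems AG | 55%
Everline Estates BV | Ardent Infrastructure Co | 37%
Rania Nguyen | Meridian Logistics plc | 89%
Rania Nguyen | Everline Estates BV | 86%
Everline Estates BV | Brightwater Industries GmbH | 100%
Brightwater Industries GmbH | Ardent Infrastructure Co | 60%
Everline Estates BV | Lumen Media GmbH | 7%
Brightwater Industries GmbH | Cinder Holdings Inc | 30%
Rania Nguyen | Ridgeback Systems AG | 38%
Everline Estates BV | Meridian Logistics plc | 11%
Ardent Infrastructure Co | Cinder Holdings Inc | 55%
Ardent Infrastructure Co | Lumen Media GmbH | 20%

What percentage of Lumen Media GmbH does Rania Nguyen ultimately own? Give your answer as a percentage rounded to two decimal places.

Rania reaches Lumen along 5 paths.
Via Everline → Ardent: 86% × 37% × 20% = 6.364%.
Via Everline → Brightwater → Ardent: 86% × 100% × 60% × 20% = 10.32%.
Via Everline: 86% × 7% = 6.02%.
Via Meridian: 89% × 73% = 64.97%.
Via Everline → Meridian: 86% × 11% × 73% = 6.9058%.
Total: 6.364% + 10.32% + 6.02% + 64.97% + 6.9058% = 94.5798%.
Rounded: 94.58%.

94.58%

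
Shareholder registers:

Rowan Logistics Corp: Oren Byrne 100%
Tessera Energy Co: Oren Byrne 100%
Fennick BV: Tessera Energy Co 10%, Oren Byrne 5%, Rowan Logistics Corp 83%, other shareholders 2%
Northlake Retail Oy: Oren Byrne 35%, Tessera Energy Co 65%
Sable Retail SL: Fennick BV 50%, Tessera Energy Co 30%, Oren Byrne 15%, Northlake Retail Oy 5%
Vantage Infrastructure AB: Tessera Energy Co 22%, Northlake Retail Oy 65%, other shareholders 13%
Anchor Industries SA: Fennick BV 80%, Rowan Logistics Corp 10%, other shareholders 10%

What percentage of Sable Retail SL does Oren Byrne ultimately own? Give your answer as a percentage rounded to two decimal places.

Oren reaches Sable along 7 paths.
Via Tessera → Fennick: 100% × 10% × 50% = 5%.
Via Fennick: 5% × 50% = 2.5%.
Via Rowan → Fennick: 100% × 83% × 50% = 41.5%.
Via Tessera: 100% × 30% = 30%.
Direct stake: 15% = 15%.
Via Northlake: 35% × 5% = 1.75%.
Via Tessera → Northlake: 100% × 65% × 5% = 3.25%.
Total: 5% + 2.5% + 41.5% + 30% + 15% + 1.75% + 3.25% = 99%.
Rounded: 99.00%.

99.00%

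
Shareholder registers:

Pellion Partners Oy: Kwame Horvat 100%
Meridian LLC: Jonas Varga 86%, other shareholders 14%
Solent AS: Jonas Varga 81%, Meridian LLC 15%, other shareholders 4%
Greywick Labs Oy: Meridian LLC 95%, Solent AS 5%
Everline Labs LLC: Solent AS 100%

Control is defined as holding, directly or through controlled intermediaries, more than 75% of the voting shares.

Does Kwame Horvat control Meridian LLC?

No

Kwame holds 100% of Pellion, so Kwame controls Pellion.
Neither Kwame nor any entity Kwame controls holds any voting interest in Meridian.
So Kwame does not control Meridian.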